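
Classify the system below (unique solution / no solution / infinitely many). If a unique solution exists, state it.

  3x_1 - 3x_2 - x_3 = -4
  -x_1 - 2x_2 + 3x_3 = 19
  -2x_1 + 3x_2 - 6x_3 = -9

x_1 = -6, x_2 = -5, x_3 = 1

Row-reduce the augmented matrix:
R1 ← R1 / (3).
R2 ← R2 + 1·R1.
R3 ← R3 + 2·R1.
R2 ← R2 / (-3).
R1 ← R1 + 1·R2.
R3 ← R3 − 1·R2.
R3 ← R3 / (-52/9).
R1 ← R1 + 11/9·R3.
R2 ← R2 + 8/9·R3.
Reading off the reduced rows gives x_1 = -6, x_2 = -5, x_3 = 1.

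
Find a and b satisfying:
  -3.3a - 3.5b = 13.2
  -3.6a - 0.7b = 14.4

Row-reduce the augmented matrix:
R1 ← R1 / (-33/10).
R2 ← R2 + 18/5·R1.
R2 ← R2 / (343/110).
R1 ← R1 − 35/33·R2.
Reading off the reduced rows gives a = -4, b = 0.

a = -4, b = 0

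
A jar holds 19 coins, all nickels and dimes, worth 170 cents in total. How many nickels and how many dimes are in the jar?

Let n = nickels, d = dimes.
  n + d = 19
  5n + 10d = 170
Row-reduce the augmented matrix:
R2 ← R2 − 5·R1.
R2 ← R2 / (5).
R1 ← R1 − 1·R2.
Reading off the reduced rows gives n = 4, d = 15.

nickels: 4, dimes: 15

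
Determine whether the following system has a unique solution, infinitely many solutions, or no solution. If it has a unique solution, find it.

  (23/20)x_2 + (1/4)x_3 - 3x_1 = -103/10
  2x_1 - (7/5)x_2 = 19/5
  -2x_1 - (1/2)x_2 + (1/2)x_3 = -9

no solution

Row-reduce:
R1 ← R1 / (-3).
R2 ← R2 − 2·R1.
R3 ← R3 + 2·R1.
R2 ← R2 / (-19/30).
R1 ← R1 + 23/60·R2.
R3 ← R3 + 19/15·R2.
Row 3 reduces to 0 = 4, a contradiction. The system is inconsistent.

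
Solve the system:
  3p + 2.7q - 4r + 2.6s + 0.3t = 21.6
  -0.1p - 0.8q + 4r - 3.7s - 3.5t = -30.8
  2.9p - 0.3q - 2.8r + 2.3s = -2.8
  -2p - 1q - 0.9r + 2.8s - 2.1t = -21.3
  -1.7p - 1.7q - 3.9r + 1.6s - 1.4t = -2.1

p = -2, q = 6, r = -5, s = -4, t = 6

Row-reduce the augmented matrix:
R1 ← R1 / (3).
R2 ← R2 + 1/10·R1.
R3 ← R3 − 29/10·R1.
R4 ← R4 + 2·R1.
R5 ← R5 + 17/10·R1.
R2 ← R2 / (-71/100).
R1 ← R1 − 9/10·R2.
R3 ← R3 + 291/100·R2.
R4 ← R4 − 4/5·R2.
R5 ← R5 + 17/100·R2.
R3 ← R3 / (-15742/1065).
R1 ← R1 − 760/213·R3.
R2 ← R2 + 1160/213·R3.
R4 ← R4 − 561/710·R3.
R5 ← R5 + 15107/2130·R3.
R4 ← R4 / (11503/9260).
R1 ← R1 + 1497/7871·R4.
R2 ← R2 + 2272/7871·R4.
R3 ← R3 + 15545/15742·R4.
R5 ← R5 + 482529/157420·R4.
R5 ← R5 / (-19224507/977755).
R1 ← R1 + 336216/195551·R5.
R2 ← R2 + 279455/195551·R5.
R3 ← R3 + 975595/195551·R5.
R4 ← R4 + 47071/11503·R5.
Reading off the reduced rows gives p = -2, q = 6, r = -5, s = -4, t = 6.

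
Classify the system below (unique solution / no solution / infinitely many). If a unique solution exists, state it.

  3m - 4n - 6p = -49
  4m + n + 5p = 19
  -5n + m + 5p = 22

m = -3, n = 1, p = 6

Row-reduce the augmented matrix:
R1 ← R1 / (3).
R2 ← R2 − 4·R1.
R3 ← R3 − 1·R1.
R2 ← R2 / (19/3).
R1 ← R1 + 4/3·R2.
R3 ← R3 + 11/3·R2.
R3 ← R3 / (276/19).
R1 ← R1 − 14/19·R3.
R2 ← R2 − 39/19·R3.
Reading off the reduced rows gives m = -3, n = 1, p = 6.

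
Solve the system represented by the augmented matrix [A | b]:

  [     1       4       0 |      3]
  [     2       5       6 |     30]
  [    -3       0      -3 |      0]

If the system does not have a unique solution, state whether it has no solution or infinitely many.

x_1 = -5, x_2 = 2, x_3 = 5

Row-reduce the augmented matrix:
R2 ← R2 − 2·R1.
R3 ← R3 + 3·R1.
R2 ← R2 / (-3).
R1 ← R1 − 4·R2.
R3 ← R3 − 12·R2.
R3 ← R3 / (21).
R1 ← R1 − 8·R3.
R2 ← R2 + 2·R3.
Reading off the reduced rows gives x_1 = -5, x_2 = 2, x_3 = 5.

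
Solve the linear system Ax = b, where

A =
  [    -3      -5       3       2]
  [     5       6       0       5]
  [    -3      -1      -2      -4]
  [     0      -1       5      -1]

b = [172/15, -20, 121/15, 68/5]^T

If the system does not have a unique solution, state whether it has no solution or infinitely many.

Row-reduce the augmented matrix:
R1 ← R1 / (-3).
R2 ← R2 − 5·R1.
R3 ← R3 + 3·R1.
R2 ← R2 / (-7/3).
R1 ← R1 − 5/3·R2.
R3 ← R3 − 4·R2.
R4 ← R4 + 1·R2.
R3 ← R3 / (25/7).
R1 ← R1 − 18/7·R3.
R2 ← R2 + 15/7·R3.
R4 ← R4 − 20/7·R3.
R4 ← R4 / (-56/5).
R1 ← R1 + 17/25·R4.
R2 ← R2 − 7/5·R4.
R3 ← R3 − 58/25·R4.
Reading off the reduced rows gives x_1 = -2, x_2 = -1/3, x_3 = 7/3, x_4 = -8/5.

x_1 = -2, x_2 = -1/3, x_3 = 7/3, x_4 = -8/5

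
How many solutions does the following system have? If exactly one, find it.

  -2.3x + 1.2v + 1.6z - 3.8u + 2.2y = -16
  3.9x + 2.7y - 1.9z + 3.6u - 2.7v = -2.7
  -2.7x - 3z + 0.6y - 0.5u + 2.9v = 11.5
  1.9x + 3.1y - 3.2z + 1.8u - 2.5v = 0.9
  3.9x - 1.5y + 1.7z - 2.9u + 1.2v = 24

x = 4, y = -5, z = -6, u = -3, v = 2

Row-reduce the augmented matrix:
R1 ← R1 / (-23/10).
R2 ← R2 − 39/10·R1.
R3 ← R3 + 27/10·R1.
R4 ← R4 − 19/10·R1.
R5 ← R5 − 39/10·R1.
R2 ← R2 / (1479/230).
R1 ← R1 + 22/23·R2.
R3 ← R3 + 228/115·R2.
R4 ← R4 − 1131/230·R2.
R5 ← R5 − 513/230·R2.
R3 ← R3 / (-671/145).
R1 ← R1 + 50/87·R3.
R2 ← R2 − 11/87·R3.
R4 ← R4 + 5/2·R3.
R5 ← R5 − 599/145·R3.
R4 ← R4 / (-189561/228140).
R1 ← R1 − 28957/34221·R4.
R2 ← R2 + 131/366·R4.
R3 ← R3 + 15205/22814·R4.
R5 ← R5 + 319622/57035·R4.
R5 ← R5 / (15207179/947805).
R1 ← R1 + 1425376/568683·R5.
R2 ← R2 − 376345/568683·R5.
R3 ← R3 − 205016/189561·R5.
R4 ← R4 − 386665/189561·R5.
Reading off the reduced rows gives x = 4, y = -5, z = -6, u = -3, v = 2.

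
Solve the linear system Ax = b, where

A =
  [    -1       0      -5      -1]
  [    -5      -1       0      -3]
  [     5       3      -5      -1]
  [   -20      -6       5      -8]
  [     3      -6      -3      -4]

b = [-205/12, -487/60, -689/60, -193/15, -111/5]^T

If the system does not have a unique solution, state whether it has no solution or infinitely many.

Row-reduce the augmented matrix:
R1 ← R1 / (-1).
R2 ← R2 + 5·R1.
R3 ← R3 − 5·R1.
R4 ← R4 + 20·R1.
R5 ← R5 − 3·R1.
R2 ← R2 / (-1).
R3 ← R3 − 3·R2.
R4 ← R4 + 6·R2.
R5 ← R5 + 6·R2.
R3 ← R3 / (45).
R1 ← R1 − 5·R3.
R2 ← R2 + 25·R3.
R4 ← R4 + 45·R3.
R5 ← R5 + 168·R3.
Swap R4 and R5.
R4 ← R4 / (-19).
R1 ← R1 − 1·R4.
R2 ← R2 + 2·R4.
R5 reduces to 0 = 0, so the extra equation is consistent.
Reading off the reduced rows gives x_1 = 1/3, x_2 = 6/5, x_3 = 3, x_4 = 7/4.

x_1 = 1/3, x_2 = 6/5, x_3 = 3, x_4 = 7/4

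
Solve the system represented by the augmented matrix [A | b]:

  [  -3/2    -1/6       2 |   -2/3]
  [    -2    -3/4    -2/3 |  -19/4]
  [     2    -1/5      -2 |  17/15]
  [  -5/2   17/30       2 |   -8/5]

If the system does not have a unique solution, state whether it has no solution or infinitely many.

x_1 = 5/3, x_2 = 1, x_3 = 1

Row-reduce the augmented matrix:
R1 ← R1 / (-3/2).
R2 ← R2 + 2·R1.
R3 ← R3 − 2·R1.
R4 ← R4 + 5/2·R1.
R2 ← R2 / (-19/36).
R1 ← R1 − 1/9·R2.
R3 ← R3 + 19/45·R2.
R4 ← R4 − 38/45·R2.
R3 ← R3 / (10/3).
R1 ← R1 + 116/57·R3.
R2 ← R2 − 120/19·R3.
R4 ← R4 + 20/3·R3.
R4 reduces to 0 = 0, so the extra equation is consistent.
Reading off the reduced rows gives x_1 = 5/3, x_2 = 1, x_3 = 1.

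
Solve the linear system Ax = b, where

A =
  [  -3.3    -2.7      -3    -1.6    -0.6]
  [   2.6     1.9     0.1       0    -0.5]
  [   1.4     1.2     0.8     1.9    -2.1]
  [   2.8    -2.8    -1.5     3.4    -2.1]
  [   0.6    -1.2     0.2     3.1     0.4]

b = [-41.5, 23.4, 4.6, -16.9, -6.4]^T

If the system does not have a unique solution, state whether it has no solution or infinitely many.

Row-reduce the augmented matrix:
R1 ← R1 / (-33/10).
R2 ← R2 − 13/5·R1.
R3 ← R3 − 7/5·R1.
R4 ← R4 − 14/5·R1.
R5 ← R5 − 3/5·R1.
R2 ← R2 / (-5/22).
R1 ← R1 − 9/11·R2.
R3 ← R3 − 3/55·R2.
R4 ← R4 + 56/11·R2.
R5 ← R5 + 93/55·R2.
R3 ← R3 / (-127/125).
R1 ← R1 + 181/25·R3.
R2 ← R2 − 249/25·R3.
R4 ← R4 − 2333/50·R3.
R5 ← R5 − 2062/125·R3.
R4 ← R4 / (552221/7620).
R1 ← R1 + 8077/762·R4.
R2 ← R2 − 11089/762·R4.
R3 ← R3 + 689/762·R4.
R5 ← R5 − 20653/762·R4.
R5 ← R5 / (15389143/5522210).
R1 ← R1 − 300010/552221·R5.
R2 ← R2 + 593750/552221·R5.
R3 ← R3 − 719885/552221·R5.
R4 ← R4 + 759519/552221·R5.
Reading off the reduced rows gives x_1 = 6, x_2 = 5, x_3 = 3, x_4 = -2, x_5 = 4.

x_1 = 6, x_2 = 5, x_3 = 3, x_4 = -2, x_5 = 4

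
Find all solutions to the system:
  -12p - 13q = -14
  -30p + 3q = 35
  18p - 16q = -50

no solution

Row-reduce:
R1 ← R1 / (-12).
R2 ← R2 + 30·R1.
R3 ← R3 − 18·R1.
R2 ← R2 / (71/2).
R1 ← R1 − 13/12·R2.
R3 ← R3 + 71/2·R2.
Row 3 reduces to 0 = -1, a contradiction. The system is inconsistent.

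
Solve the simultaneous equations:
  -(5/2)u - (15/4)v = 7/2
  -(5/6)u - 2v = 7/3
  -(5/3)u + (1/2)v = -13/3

no solution

Row-reduce:
R1 ← R1 / (-5/2).
R2 ← R2 + 5/6·R1.
R3 ← R3 + 5/3·R1.
R2 ← R2 / (-3/4).
R1 ← R1 − 3/2·R2.
R3 ← R3 − 3·R2.
Row 3 reduces to 0 = -2, a contradiction. The system is inconsistent.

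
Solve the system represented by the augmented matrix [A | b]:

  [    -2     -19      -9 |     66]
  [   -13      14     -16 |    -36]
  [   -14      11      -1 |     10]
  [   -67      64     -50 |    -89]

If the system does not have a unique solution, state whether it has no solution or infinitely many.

Row-reduce:
R1 ← R1 / (-2).
R2 ← R2 + 13·R1.
R3 ← R3 + 14·R1.
R4 ← R4 + 67·R1.
R2 ← R2 / (275/2).
R1 ← R1 − 19/2·R2.
R3 ← R3 − 144·R2.
R4 ← R4 − 1401/2·R2.
R3 ← R3 / (962/55).
R1 ← R1 − 86/55·R3.
R2 ← R2 − 17/55·R3.
R4 ← R4 − 1924/55·R3.
Row 4 reduces to 0 = -1, a contradiction. The system is inconsistent.

no solution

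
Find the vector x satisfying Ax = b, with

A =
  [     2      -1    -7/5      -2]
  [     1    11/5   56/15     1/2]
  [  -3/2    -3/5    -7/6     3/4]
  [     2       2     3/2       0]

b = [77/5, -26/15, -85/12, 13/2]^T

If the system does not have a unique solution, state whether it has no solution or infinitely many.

Row-reduce:
R1 ← R1 / (2).
R2 ← R2 − 1·R1.
R3 ← R3 + 3/2·R1.
R4 ← R4 − 2·R1.
R2 ← R2 / (27/10).
R1 ← R1 + 1/2·R2.
R3 ← R3 + 27/20·R2.
R4 ← R4 − 3·R2.
Swap R3 and R4.
R3 ← R3 / (-547/270).
R1 ← R1 − 49/405·R3.
R2 ← R2 − 133/81·R3.
Row 4 reduces to 0 = -1/4, a contradiction. The system is inconsistent.

no solution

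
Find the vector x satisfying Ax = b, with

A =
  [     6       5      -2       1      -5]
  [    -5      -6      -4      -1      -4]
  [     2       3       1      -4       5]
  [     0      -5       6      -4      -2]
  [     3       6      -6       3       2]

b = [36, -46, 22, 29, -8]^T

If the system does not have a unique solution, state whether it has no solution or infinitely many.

x_1 = 6, x_2 = 1, x_3 = 4, x_4 = -2, x_5 = -1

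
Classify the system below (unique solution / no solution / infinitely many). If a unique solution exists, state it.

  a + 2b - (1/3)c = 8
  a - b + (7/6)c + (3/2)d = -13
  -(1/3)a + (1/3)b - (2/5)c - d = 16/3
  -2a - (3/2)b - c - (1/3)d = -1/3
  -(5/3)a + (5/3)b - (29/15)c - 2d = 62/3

a = -4, b = 6, c = 0, d = -2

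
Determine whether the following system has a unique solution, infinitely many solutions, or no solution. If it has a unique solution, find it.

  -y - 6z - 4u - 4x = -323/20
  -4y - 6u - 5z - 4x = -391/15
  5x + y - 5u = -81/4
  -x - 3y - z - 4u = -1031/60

x = -7/5, y = 7/4, z = 4/3, u = 3

Row-reduce the augmented matrix:
R1 ← R1 / (-4).
R2 ← R2 + 4·R1.
R3 ← R3 − 5·R1.
R4 ← R4 + 1·R1.
R2 ← R2 / (-3).
R1 ← R1 − 1/4·R2.
R3 ← R3 + 1/4·R2.
R4 ← R4 + 11/4·R2.
R3 ← R3 / (-91/12).
R1 ← R1 − 19/12·R3.
R2 ← R2 + 1/3·R3.
R4 ← R4 + 5/12·R3.
R4 ← R4 / (-57/91).
R1 ← R1 + 111/91·R4.
R2 ← R2 − 100/91·R4.
R3 ← R3 − 118/91·R4.
Reading off the reduced rows gives x = -7/5, y = 7/4, z = 4/3, u = 3.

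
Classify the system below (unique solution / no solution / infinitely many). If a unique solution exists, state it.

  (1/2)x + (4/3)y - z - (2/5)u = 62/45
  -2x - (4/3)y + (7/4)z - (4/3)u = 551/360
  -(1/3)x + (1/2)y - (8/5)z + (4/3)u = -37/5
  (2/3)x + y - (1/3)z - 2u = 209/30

Row-reduce the augmented matrix:
R1 ← R1 / (1/2).
R2 ← R2 + 2·R1.
R3 ← R3 + 1/3·R1.
R4 ← R4 − 2/3·R1.
R2 ← R2 / (4).
R1 ← R1 − 8/3·R2.
R3 ← R3 − 25/18·R2.
R4 ← R4 + 7/9·R2.
R3 ← R3 / (-713/480).
R1 ← R1 + 1/2·R3.
R2 ← R2 + 9/16·R3.
R4 ← R4 − 9/16·R3.
R4 ← R4 / (-24014/19251).
R1 ← R1 − 4852/10695·R4.
R2 ← R2 + 16288/10695·R4.
R3 ← R3 + 9008/6417·R4.
Reading off the reduced rows gives x = 11/5, y = 4/3, z = 5/2, u = -5/2.

x = 11/5, y = 4/3, z = 5/2, u = -5/2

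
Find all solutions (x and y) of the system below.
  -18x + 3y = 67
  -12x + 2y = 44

Row-reduce:
R1 ← R1 / (-18).
R2 ← R2 + 12·R1.
Row 2 reduces to 0 = -2/3, a contradiction. The system is inconsistent.

no solution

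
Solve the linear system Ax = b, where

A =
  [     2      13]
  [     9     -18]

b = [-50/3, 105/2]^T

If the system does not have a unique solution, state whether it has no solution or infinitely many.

x_1 = 5/2, x_2 = -5/3

Row-reduce the augmented matrix:
R1 ← R1 / (2).
R2 ← R2 − 9·R1.
R2 ← R2 / (-153/2).
R1 ← R1 − 13/2·R2.
Reading off the reduced rows gives x_1 = 5/2, x_2 = -5/3.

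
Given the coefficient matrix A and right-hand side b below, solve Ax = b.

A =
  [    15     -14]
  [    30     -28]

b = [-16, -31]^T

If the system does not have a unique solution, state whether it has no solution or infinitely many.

no solution

Row-reduce:
R1 ← R1 / (15).
R2 ← R2 − 30·R1.
Row 2 reduces to 0 = 1, a contradiction. The system is inconsistent.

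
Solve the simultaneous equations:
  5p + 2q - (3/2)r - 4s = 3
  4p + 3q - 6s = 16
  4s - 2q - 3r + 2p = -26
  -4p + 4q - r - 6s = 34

Row-reduce:
R1 ← R1 / (5).
R2 ← R2 − 4·R1.
R3 ← R3 − 2·R1.
R4 ← R4 + 4·R1.
R2 ← R2 / (7/5).
R1 ← R1 − 2/5·R2.
R3 ← R3 + 14/5·R2.
R4 ← R4 − 28/5·R2.
Swap R3 and R4.
R3 ← R3 / (-7).
R1 ← R1 + 9/14·R3.
R2 ← R2 − 6/7·R3.
Rank is 3 with 4 unknowns, leaving s free.

infinitely many solutions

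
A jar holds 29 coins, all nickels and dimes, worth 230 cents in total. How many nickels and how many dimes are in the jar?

Let n = nickels, d = dimes.
  n + d = 29
  5n + 10d = 230
From equation 1: n = 29 − d.
Substitute into equation 2 and solve: d = 17.
Then n = 12.

nickels: 12, dimes: 17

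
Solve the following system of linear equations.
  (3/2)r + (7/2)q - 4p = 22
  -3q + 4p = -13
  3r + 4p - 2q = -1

no solution

Row-reduce:
R1 ← R1 / (-4).
R2 ← R2 − 4·R1.
R3 ← R3 − 4·R1.
R2 ← R2 / (1/2).
R1 ← R1 + 7/8·R2.
R3 ← R3 − 3/2·R2.
Row 3 reduces to 0 = -6, a contradiction. The system is inconsistent.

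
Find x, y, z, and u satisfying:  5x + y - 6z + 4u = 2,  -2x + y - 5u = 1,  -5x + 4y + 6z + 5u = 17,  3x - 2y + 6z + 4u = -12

Row-reduce the augmented matrix:
R1 ← R1 / (5).
R2 ← R2 + 2·R1.
R3 ← R3 + 5·R1.
R4 ← R4 − 3·R1.
R2 ← R2 / (7/5).
R1 ← R1 − 1/5·R2.
R3 ← R3 − 5·R2.
R4 ← R4 + 13/5·R2.
R3 ← R3 / (60/7).
R1 ← R1 + 6/7·R3.
R2 ← R2 + 12/7·R3.
R4 ← R4 − 36/7·R3.
R4 ← R4 / (-87/5).
R1 ← R1 − 17/5·R4.
R2 ← R2 − 9/5·R4.
R3 ← R3 − 37/15·R4.
Reading off the reduced rows gives x = -2, y = 2, z = -1, u = 1.

x = -2, y = 2, z = -1, u = 1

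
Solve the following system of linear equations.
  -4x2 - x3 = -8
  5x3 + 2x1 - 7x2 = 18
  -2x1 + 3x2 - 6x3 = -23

no solution

Row-reduce:
Swap R1 and R2.
R1 ← R1 / (2).
R3 ← R3 + 2·R1.
R2 ← R2 / (-4).
R1 ← R1 + 7/2·R2.
R3 ← R3 + 4·R2.
Row 3 reduces to 0 = 3, a contradiction. The system is inconsistent.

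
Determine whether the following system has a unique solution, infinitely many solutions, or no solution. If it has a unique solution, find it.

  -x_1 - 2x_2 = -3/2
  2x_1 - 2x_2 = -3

From equation 1: x_1 = 3/2 − 2·x_2.
Substitute into equation 2 and solve: x_2 = 1.
Then x_1 = -1/2.

x_1 = -1/2, x_2 = 1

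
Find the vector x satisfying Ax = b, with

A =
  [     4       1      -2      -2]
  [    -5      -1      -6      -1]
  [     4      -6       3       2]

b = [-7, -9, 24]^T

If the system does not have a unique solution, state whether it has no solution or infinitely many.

infinitely many solutions

Row-reduce:
R1 ← R1 / (4).
R2 ← R2 + 5·R1.
R3 ← R3 − 4·R1.
R2 ← R2 / (1/4).
R1 ← R1 − 1/4·R2.
R3 ← R3 + 7·R2.
R3 ← R3 / (-233).
R1 ← R1 − 8·R3.
R2 ← R2 + 34·R3.
Rank is 3 with 4 unknowns, leaving x_4 free.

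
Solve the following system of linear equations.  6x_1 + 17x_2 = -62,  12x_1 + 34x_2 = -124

infinitely many solutions

Row-reduce:
R1 ← R1 / (6).
R2 ← R2 − 12·R1.
Rank is 1 with 2 unknowns, leaving x_2 free.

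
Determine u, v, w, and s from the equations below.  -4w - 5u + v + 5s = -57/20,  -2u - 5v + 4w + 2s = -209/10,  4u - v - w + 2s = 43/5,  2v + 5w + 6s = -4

Row-reduce the augmented matrix:
R1 ← R1 / (-5).
R2 ← R2 + 2·R1.
R3 ← R3 − 4·R1.
R2 ← R2 / (-27/5).
R1 ← R1 + 1/5·R2.
R3 ← R3 + 1/5·R2.
R4 ← R4 − 2·R2.
R3 ← R3 / (-119/27).
R1 ← R1 − 16/27·R3.
R2 ← R2 + 28/27·R3.
R4 ← R4 − 191/27·R3.
R4 ← R4 / (1860/119).
R1 ← R1 + 23/119·R4.
R2 ← R2 + 24/17·R4.
R3 ← R3 + 162/119·R4.
Reading off the reduced rows gives u = 9/4, v = 2, w = -8/5, s = 0.

u = 9/4, v = 2, w = -8/5, s = 0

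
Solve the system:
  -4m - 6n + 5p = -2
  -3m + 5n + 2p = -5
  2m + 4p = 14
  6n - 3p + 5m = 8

Row-reduce:
R1 ← R1 / (-4).
R2 ← R2 + 3·R1.
R3 ← R3 − 2·R1.
R4 ← R4 − 5·R1.
R2 ← R2 / (19/2).
R1 ← R1 − 3/2·R2.
R3 ← R3 + 3·R2.
R4 ← R4 + 3/2·R2.
R3 ← R3 / (113/19).
R1 ← R1 + 37/38·R3.
R2 ← R2 + 7/38·R3.
R4 ← R4 − 113/38·R3.
Row 4 reduces to 0 = -1, a contradiction. The system is inconsistent.

no solution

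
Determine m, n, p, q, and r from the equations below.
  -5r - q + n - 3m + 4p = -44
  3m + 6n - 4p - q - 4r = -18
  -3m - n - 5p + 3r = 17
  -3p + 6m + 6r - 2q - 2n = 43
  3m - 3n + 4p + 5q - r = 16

Row-reduce the augmented matrix:
R1 ← R1 / (-3).
R2 ← R2 − 3·R1.
R3 ← R3 + 3·R1.
R4 ← R4 − 6·R1.
R5 ← R5 − 3·R1.
R2 ← R2 / (7).
R1 ← R1 + 1/3·R2.
R3 ← R3 + 2·R2.
R5 ← R5 + 2·R2.
R3 ← R3 / (-9).
R1 ← R1 + 4/3·R3.
R4 ← R4 − 5·R3.
R5 ← R5 − 8·R3.
R4 ← R4 / (-79/21).
R1 ← R1 − 11/63·R4.
R2 ← R2 + 2/7·R4.
R3 ← R3 + 1/21·R4.
R5 ← R5 − 80/21·R4.
R5 ← R5 / (-1124/237).
R1 ← R1 − 92/237·R5.
R2 ← R2 + 287/237·R5.
R3 ← R3 + 140/237·R5.
R4 ← R4 − 62/237·R5.
Reading off the reduced rows gives m = 2, n = 0, p = -1, q = 4, r = 6.

m = 2, n = 0, p = -1, q = 4, r = 6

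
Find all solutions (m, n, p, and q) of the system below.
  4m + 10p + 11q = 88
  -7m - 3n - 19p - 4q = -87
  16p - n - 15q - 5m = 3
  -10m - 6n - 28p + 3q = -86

infinitely many solutions

Row-reduce:
R1 ← R1 / (4).
R2 ← R2 + 7·R1.
R3 ← R3 + 5·R1.
R4 ← R4 + 10·R1.
R2 ← R2 / (-3).
R3 ← R3 + 1·R2.
R4 ← R4 + 6·R2.
R3 ← R3 / (29).
R1 ← R1 − 5/2·R3.
R2 ← R2 − 1/2·R3.
Rank is 3 with 4 unknowns, leaving q free.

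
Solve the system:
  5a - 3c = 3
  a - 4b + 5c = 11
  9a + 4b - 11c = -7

Row-reduce:
R1 ← R1 / (5).
R2 ← R2 − 1·R1.
R3 ← R3 − 9·R1.
R2 ← R2 / (-4).
R3 ← R3 − 4·R2.
Row 3 reduces to 0 = -2, a contradiction. The system is inconsistent.

no solution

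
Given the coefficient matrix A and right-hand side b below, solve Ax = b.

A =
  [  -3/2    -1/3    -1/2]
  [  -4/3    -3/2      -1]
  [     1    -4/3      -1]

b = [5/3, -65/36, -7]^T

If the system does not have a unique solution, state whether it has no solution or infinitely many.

x_1 = -7/3, x_2 = 3/2, x_3 = 8/3

Row-reduce the augmented matrix:
R1 ← R1 / (-3/2).
R2 ← R2 + 4/3·R1.
R3 ← R3 − 1·R1.
R2 ← R2 / (-65/54).
R1 ← R1 − 2/9·R2.
R3 ← R3 + 14/9·R2.
R3 ← R3 / (-8/13).
R1 ← R1 − 3/13·R3.
R2 ← R2 − 6/13·R3.
Reading off the reduced rows gives x_1 = -7/3, x_2 = 3/2, x_3 = 8/3.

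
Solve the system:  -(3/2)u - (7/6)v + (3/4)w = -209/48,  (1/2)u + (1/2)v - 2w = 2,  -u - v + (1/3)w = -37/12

Row-reduce the augmented matrix:
R1 ← R1 / (-3/2).
R2 ← R2 − 1/2·R1.
R3 ← R3 + 1·R1.
R2 ← R2 / (1/9).
R1 ← R1 − 7/9·R2.
R3 ← R3 + 2/9·R2.
R3 ← R3 / (-11/3).
R1 ← R1 − 47/4·R3.
R2 ← R2 + 63/4·R3.
Reading off the reduced rows gives u = 2, v = 1, w = -1/4.

u = 2, v = 1, w = -1/4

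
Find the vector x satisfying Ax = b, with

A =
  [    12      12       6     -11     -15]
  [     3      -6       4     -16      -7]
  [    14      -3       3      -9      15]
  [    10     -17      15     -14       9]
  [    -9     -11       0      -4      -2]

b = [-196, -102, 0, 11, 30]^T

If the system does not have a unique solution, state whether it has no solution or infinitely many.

Row-reduce the augmented matrix:
R1 ← R1 / (12).
R2 ← R2 − 3·R1.
R3 ← R3 − 14·R1.
R4 ← R4 − 10·R1.
R5 ← R5 + 9·R1.
R2 ← R2 / (-9).
R1 ← R1 − 1·R2.
R3 ← R3 + 17·R2.
R4 ← R4 + 27·R2.
R5 ← R5 + 2·R2.
R3 ← R3 / (-157/18).
R1 ← R1 − 7/9·R3.
R2 ← R2 + 5/18·R3.
R4 ← R4 − 5/2·R3.
R5 ← R5 − 71/18·R3.
R4 ← R4 / (20342/471).
R1 ← R1 − 29/157·R4.
R2 ← R2 − 521/942·R4.
R3 ← R3 + 1039/314·R4.
R5 ← R5 − 3529/942·R4.
R5 ← R5 / (51853/40684).
R1 ← R1 − 33633/20342·R5.
R2 ← R2 + 57423/40684·R5.
R3 ← R3 + 48301/40684·R5.
R4 ← R4 − 19935/20342·R5.
Reading off the reduced rows gives x_1 = -3, x_2 = -3, x_3 = 1, x_4 = 5, x_5 = 5.

x_1 = -3, x_2 = -3, x_3 = 1, x_4 = 5, x_5 = 5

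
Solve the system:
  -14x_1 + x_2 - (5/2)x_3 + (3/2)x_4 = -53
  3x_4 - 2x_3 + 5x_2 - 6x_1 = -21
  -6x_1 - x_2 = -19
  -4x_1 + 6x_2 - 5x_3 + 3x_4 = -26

no solution

Row-reduce:
R1 ← R1 / (-14).
R2 ← R2 + 6·R1.
R3 ← R3 + 6·R1.
R4 ← R4 + 4·R1.
R2 ← R2 / (32/7).
R1 ← R1 + 1/14·R2.
R3 ← R3 + 10/7·R2.
R4 ← R4 − 40/7·R2.
R3 ← R3 / (25/32).
R1 ← R1 − 21/128·R3.
R2 ← R2 + 13/64·R3.
R4 ← R4 + 25/8·R3.
Row 4 reduces to 0 = 4, a contradiction. The system is inconsistent.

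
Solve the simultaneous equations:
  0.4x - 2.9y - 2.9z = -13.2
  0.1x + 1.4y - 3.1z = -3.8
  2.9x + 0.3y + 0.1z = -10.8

x = -4, y = 2, z = 2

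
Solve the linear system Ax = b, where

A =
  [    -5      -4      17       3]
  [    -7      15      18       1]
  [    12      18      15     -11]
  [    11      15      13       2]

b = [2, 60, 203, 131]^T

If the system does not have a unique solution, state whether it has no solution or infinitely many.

x_1 = 5, x_2 = 3, x_3 = 3, x_4 = -4

Row-reduce the augmented matrix:
R1 ← R1 / (-5).
R2 ← R2 + 7·R1.
R3 ← R3 − 12·R1.
R4 ← R4 − 11·R1.
R2 ← R2 / (103/5).
R1 ← R1 − 4/5·R2.
R3 ← R3 − 42/5·R2.
R4 ← R4 − 31/5·R2.
R3 ← R3 / (5991/103).
R1 ← R1 + 327/103·R3.
R2 ← R2 + 29/103·R3.
R4 ← R4 − 5371/103·R3.
R4 ← R4 / (70694/5991).
R1 ← R1 + 1222/1997·R4.
R2 ← R2 + 1003/5991·R4.
R3 ← R3 + 257/5991·R4.
Reading off the reduced rows gives x_1 = 5, x_2 = 3, x_3 = 3, x_4 = -4.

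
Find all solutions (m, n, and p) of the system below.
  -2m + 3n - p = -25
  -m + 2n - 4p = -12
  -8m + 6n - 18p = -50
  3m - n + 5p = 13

m = 4, n = -6, p = -1

Row-reduce the augmented matrix:
R1 ← R1 / (-2).
R2 ← R2 + 1·R1.
R3 ← R3 + 8·R1.
R4 ← R4 − 3·R1.
R2 ← R2 / (1/2).
R1 ← R1 + 3/2·R2.
R3 ← R3 + 6·R2.
R4 ← R4 − 7/2·R2.
R3 ← R3 / (-56).
R1 ← R1 + 10·R3.
R2 ← R2 + 7·R3.
R4 ← R4 − 28·R3.
R4 reduces to 0 = 0, so the extra equation is consistent.
Reading off the reduced rows gives m = 4, n = -6, p = -1.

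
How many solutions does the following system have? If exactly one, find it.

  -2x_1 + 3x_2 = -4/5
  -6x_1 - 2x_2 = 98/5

x_1 = -13/5, x_2 = -2

Row-reduce the augmented matrix:
R1 ← R1 / (-2).
R2 ← R2 + 6·R1.
R2 ← R2 / (-11).
R1 ← R1 + 3/2·R2.
Reading off the reduced rows gives x_1 = -13/5, x_2 = -2.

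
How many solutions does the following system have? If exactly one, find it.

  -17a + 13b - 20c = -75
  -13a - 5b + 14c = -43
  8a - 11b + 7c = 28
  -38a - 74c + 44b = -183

Row-reduce:
R1 ← R1 / (-17).
R2 ← R2 + 13·R1.
R3 ← R3 − 8·R1.
R4 ← R4 + 38·R1.
R2 ← R2 / (-254/17).
R1 ← R1 + 13/17·R2.
R3 ← R3 + 83/17·R2.
R4 ← R4 − 254/17·R2.
R3 ← R3 / (-1522/127).
R1 ← R1 + 41/127·R3.
R2 ← R2 + 249/127·R3.
Row 4 reduces to 0 = -1, a contradiction. The system is inconsistent.

no solution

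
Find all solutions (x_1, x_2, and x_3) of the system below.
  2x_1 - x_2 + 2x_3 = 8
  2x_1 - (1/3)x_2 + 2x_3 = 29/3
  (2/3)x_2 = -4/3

no solution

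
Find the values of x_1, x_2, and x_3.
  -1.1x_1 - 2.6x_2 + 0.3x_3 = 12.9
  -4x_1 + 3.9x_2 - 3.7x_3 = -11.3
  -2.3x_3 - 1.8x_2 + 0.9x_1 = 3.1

Row-reduce the augmented matrix:
R1 ← R1 / (-11/10).
R2 ← R2 + 4·R1.
R3 ← R3 − 9/10·R1.
R2 ← R2 / (1469/110).
R1 ← R1 − 26/11·R2.
R3 ← R3 + 216/55·R2.
R3 ← R3 / (-25439/7345).
R1 ← R1 − 65/113·R3.
R2 ← R2 + 527/1469·R3.
Reading off the reduced rows gives x_1 = -2, x_2 = -4, x_3 = 1.

x_1 = -2, x_2 = -4, x_3 = 1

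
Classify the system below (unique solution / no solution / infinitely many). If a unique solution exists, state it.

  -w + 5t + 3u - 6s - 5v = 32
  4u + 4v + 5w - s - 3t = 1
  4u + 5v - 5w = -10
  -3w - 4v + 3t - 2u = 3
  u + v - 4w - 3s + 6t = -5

u = 0, v = -3, w = -1, s = -6, t = -4

Row-reduce the augmented matrix:
R1 ← R1 / (3).
R2 ← R2 − 4·R1.
R3 ← R3 − 4·R1.
R4 ← R4 + 2·R1.
R5 ← R5 − 1·R1.
R2 ← R2 / (32/3).
R1 ← R1 + 5/3·R2.
R3 ← R3 − 35/3·R2.
R4 ← R4 + 22/3·R2.
R5 ← R5 − 8/3·R2.
R3 ← R3 / (-339/32).
R1 ← R1 − 21/32·R3.
R2 ← R2 − 19/32·R3.
R4 ← R4 − 11/16·R3.
R5 ← R5 + 21/4·R3.
R4 ← R4 / (283/339).
R1 ← R1 + 100/113·R4.
R2 ← R2 − 229/339·R4.
R3 ← R3 + 11/339·R4.
R5 ← R5 + 330/113·R4.
R5 ← R5 / (1304/283).
R1 ← R1 − 95/283·R5.
R2 ← R2 + 181/283·R5.
R3 ← R3 + 105/283·R5.
R4 ← R4 + 20/283·R5.
Reading off the reduced rows gives u = 0, v = -3, w = -1, s = -6, t = -4.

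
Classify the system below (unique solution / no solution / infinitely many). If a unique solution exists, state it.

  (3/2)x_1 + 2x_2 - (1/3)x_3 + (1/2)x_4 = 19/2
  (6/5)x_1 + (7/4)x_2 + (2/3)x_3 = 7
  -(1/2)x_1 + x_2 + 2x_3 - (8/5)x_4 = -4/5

Row-reduce:
R1 ← R1 / (3/2).
R2 ← R2 − 6/5·R1.
R3 ← R3 + 1/2·R1.
R2 ← R2 / (3/20).
R1 ← R1 − 4/3·R2.
R3 ← R3 − 5/3·R2.
R3 ← R3 / (-229/27).
R1 ← R1 + 230/27·R3.
R2 ← R2 − 56/9·R3.
Rank is 3 with 4 unknowns, leaving x_4 free.

infinitely many solutions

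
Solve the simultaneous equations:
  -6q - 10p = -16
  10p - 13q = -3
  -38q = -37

no solution

Row-reduce:
R1 ← R1 / (-10).
R2 ← R2 − 10·R1.
R2 ← R2 / (-19).
R1 ← R1 − 3/5·R2.
R3 ← R3 + 38·R2.
Row 3 reduces to 0 = 1, a contradiction. The system is inconsistent.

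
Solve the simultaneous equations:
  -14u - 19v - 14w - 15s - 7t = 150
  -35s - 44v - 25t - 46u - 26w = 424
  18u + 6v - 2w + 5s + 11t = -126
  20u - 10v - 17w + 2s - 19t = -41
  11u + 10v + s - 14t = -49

no solution

Row-reduce:
R1 ← R1 / (-14).
R2 ← R2 + 46·R1.
R3 ← R3 − 18·R1.
R4 ← R4 − 20·R1.
R5 ← R5 − 11·R1.
R2 ← R2 / (129/7).
R1 ← R1 − 19/14·R2.
R3 ← R3 + 129/7·R2.
R4 ← R4 + 260/7·R2.
R5 ← R5 + 69/14·R2.
Swap R3 and R4.
R3 ← R3 / (427/129).
R1 ← R1 + 61/129·R3.
R2 ← R2 − 140/129·R3.
R5 ← R5 + 243/43·R3.
Swap R4 and R5.
R4 ← R4 / (7705/854).
R1 ← R1 − 19/14·R4.
R2 ← R2 + 140/61·R4.
R3 ← R3 − 1208/427·R4.
Row 5 reduces to 0 = -2, a contradiction. The system is inconsistent.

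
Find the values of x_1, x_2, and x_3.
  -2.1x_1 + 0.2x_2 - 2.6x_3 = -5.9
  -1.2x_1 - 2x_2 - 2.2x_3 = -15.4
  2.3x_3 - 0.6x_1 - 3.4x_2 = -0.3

Row-reduce the augmented matrix:
R1 ← R1 / (-21/10).
R2 ← R2 + 6/5·R1.
R3 ← R3 + 3/5·R1.
R2 ← R2 / (-74/35).
R1 ← R1 + 2/21·R2.
R3 ← R3 + 121/35·R2.
R3 ← R3 / (779/185).
R1 ← R1 − 47/37·R3.
R2 ← R2 − 25/74·R3.
Reading off the reduced rows gives x_1 = -3, x_2 = 4, x_3 = 5.

x_1 = -3, x_2 = 4, x_3 = 5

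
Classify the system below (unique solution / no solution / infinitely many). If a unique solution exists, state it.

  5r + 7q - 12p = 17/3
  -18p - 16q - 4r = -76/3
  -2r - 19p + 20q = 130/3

p = 0, q = 2, r = -5/3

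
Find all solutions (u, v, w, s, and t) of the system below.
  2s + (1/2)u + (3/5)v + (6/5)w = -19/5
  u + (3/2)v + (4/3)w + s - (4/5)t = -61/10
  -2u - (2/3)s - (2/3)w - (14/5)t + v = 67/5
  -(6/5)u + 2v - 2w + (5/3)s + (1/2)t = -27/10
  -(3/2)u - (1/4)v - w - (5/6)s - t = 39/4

infinitely many solutions

Row-reduce:
R1 ← R1 / (1/2).
R2 ← R2 − 1·R1.
R3 ← R3 + 2·R1.
R4 ← R4 + 6/5·R1.
R5 ← R5 + 3/2·R1.
R2 ← R2 / (3/10).
R1 ← R1 − 6/5·R2.
R3 ← R3 − 17/5·R2.
R4 ← R4 − 86/25·R2.
R5 ← R5 − 31/20·R2.
R3 ← R3 / (146/9).
R1 ← R1 − 20/3·R3.
R2 ← R2 + 32/9·R3.
R4 ← R4 − 118/9·R3.
R5 ← R5 − 73/9·R3.
R4 ← R4 / (2723/365).
R1 ← R1 + 72/73·R4.
R2 ← R2 + 206/219·R4.
R3 ← R3 − 186/73·R4.
Rank is 4 with 5 unknowns, leaving t free.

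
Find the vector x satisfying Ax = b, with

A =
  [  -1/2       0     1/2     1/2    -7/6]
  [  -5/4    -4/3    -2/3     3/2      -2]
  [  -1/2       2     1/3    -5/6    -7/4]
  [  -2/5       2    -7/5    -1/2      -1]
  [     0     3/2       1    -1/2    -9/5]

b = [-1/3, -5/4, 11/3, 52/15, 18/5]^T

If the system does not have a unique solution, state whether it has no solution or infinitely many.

Row-reduce the augmented matrix:
R1 ← R1 / (-1/2).
R2 ← R2 + 5/4·R1.
R3 ← R3 + 1/2·R1.
R4 ← R4 + 2/5·R1.
R2 ← R2 / (-4/3).
R3 ← R3 − 2·R2.
R4 ← R4 − 2·R2.
R5 ← R5 − 3/2·R2.
R3 ← R3 / (-73/24).
R1 ← R1 + 1·R3.
R2 ← R2 − 23/16·R3.
R4 ← R4 + 187/40·R3.
R5 ← R5 + 37/32·R3.
R4 ← R4 / (346/365).
R1 ← R1 + 50/73·R4.
R2 ← R2 + 187/292·R4.
R3 ← R3 − 23/73·R4.
R5 ← R5 − 85/584·R4.
R5 ← R5 / (-179989/166080).
R1 ← R1 − 4441/2076·R5.
R2 ← R2 + 4177/16608·R5.
R3 ← R3 + 1207/4152·R5.
R4 ← R4 − 401/4152·R5.
Reading off the reduced rows gives x_1 = 7/3, x_2 = 0, x_3 = -1, x_4 = -2, x_5 = -2.

x_1 = 7/3, x_2 = 0, x_3 = -1, x_4 = -2, x_5 = -2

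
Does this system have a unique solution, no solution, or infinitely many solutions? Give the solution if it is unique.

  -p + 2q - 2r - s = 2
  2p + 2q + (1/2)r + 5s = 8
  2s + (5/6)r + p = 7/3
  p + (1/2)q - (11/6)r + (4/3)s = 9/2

Row-reduce:
R1 ← R1 / (-1).
R2 ← R2 − 2·R1.
R3 ← R3 − 1·R1.
R4 ← R4 − 1·R1.
R2 ← R2 / (6).
R1 ← R1 + 2·R2.
R3 ← R3 − 2·R2.
R4 ← R4 − 5/2·R2.
Swap R3 and R4.
R3 ← R3 / (-19/8).
R1 ← R1 − 5/6·R3.
R2 ← R2 + 7/12·R3.
Row 4 reduces to 0 = 1/3, a contradiction. The system is inconsistent.

no solution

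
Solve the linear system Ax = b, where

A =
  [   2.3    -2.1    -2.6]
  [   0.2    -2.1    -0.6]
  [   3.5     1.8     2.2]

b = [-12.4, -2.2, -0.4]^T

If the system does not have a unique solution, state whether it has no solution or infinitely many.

x_1 = -2, x_2 = 0, x_3 = 3

Row-reduce the augmented matrix:
R1 ← R1 / (23/10).
R2 ← R2 − 1/5·R1.
R3 ← R3 − 7/2·R1.
R2 ← R2 / (-441/230).
R1 ← R1 + 21/23·R2.
R3 ← R3 − 1149/230·R2.
R3 ← R3 / (3809/735).
R1 ← R1 + 20/21·R3.
R2 ← R2 − 86/441·R3.
Reading off the reduced rows gives x_1 = -2, x_2 = 0, x_3 = 3.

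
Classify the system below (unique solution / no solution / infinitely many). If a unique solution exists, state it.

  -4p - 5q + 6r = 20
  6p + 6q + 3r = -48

Row-reduce:
R1 ← R1 / (-4).
R2 ← R2 − 6·R1.
R2 ← R2 / (-3/2).
R1 ← R1 − 5/4·R2.
Rank is 2 with 3 unknowns, leaving r free.

infinitely many solutions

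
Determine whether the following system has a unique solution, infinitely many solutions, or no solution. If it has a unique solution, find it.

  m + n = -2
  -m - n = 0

no solution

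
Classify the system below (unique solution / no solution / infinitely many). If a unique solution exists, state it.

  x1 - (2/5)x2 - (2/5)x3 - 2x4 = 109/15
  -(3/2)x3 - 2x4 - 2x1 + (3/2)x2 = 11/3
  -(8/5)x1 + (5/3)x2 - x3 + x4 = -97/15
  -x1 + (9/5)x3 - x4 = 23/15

x1 = -1/3, x2 = -3, x3 = -1, x4 = -3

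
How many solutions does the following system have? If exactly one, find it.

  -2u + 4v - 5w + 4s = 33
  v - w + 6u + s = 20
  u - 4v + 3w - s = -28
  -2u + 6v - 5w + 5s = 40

u = 2, v = 4, w = -5, s = -1

Row-reduce the augmented matrix:
R1 ← R1 / (-2).
R2 ← R2 − 6·R1.
R3 ← R3 − 1·R1.
R4 ← R4 + 2·R1.
R2 ← R2 / (13).
R1 ← R1 + 2·R2.
R3 ← R3 + 2·R2.
R4 ← R4 − 2·R2.
R3 ← R3 / (-51/26).
R1 ← R1 − 1/26·R3.
R2 ← R2 + 16/13·R3.
R4 ← R4 − 32/13·R3.
R4 ← R4 / (47/17).
R1 ← R1 − 1/17·R4.
R2 ← R2 + 15/17·R4.
R3 ← R3 + 26/17·R4.
Reading off the reduced rows gives u = 2, v = 4, w = -5, s = -1.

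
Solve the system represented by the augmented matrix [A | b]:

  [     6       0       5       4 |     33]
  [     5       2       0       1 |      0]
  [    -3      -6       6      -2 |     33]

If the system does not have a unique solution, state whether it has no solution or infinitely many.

Row-reduce:
R1 ← R1 / (6).
R2 ← R2 − 5·R1.
R3 ← R3 + 3·R1.
R2 ← R2 / (2).
R3 ← R3 + 6·R2.
R3 ← R3 / (-4).
R1 ← R1 − 5/6·R3.
R2 ← R2 + 25/12·R3.
Rank is 3 with 4 unknowns, leaving x_4 free.

infinitely many solutions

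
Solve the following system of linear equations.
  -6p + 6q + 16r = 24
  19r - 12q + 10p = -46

Row-reduce:
R1 ← R1 / (-6).
R2 ← R2 − 10·R1.
R2 ← R2 / (-2).
R1 ← R1 + 1·R2.
Rank is 2 with 3 unknowns, leaving r free.

infinitely many solutions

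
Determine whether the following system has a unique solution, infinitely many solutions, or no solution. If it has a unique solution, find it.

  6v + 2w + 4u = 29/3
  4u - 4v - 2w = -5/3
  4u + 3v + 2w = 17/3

u = 2/3, v = 4/3, w = -1/2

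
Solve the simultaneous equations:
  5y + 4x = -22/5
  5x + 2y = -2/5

Row-reduce the augmented matrix:
R1 ← R1 / (4).
R2 ← R2 − 5·R1.
R2 ← R2 / (-17/4).
R1 ← R1 − 5/4·R2.
Reading off the reduced rows gives x = 2/5, y = -6/5.

x = 2/5, y = -6/5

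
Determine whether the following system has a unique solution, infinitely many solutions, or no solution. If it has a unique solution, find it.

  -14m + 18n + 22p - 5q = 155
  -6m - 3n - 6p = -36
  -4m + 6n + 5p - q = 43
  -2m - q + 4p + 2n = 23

infinitely many solutions

Row-reduce:
R1 ← R1 / (-14).
R2 ← R2 + 6·R1.
R3 ← R3 + 4·R1.
R4 ← R4 + 2·R1.
R2 ← R2 / (-75/7).
R1 ← R1 + 9/7·R2.
R3 ← R3 − 6/7·R2.
R4 ← R4 + 4/7·R2.
R3 ← R3 / (-63/25).
R1 ← R1 − 7/25·R3.
R2 ← R2 − 36/25·R3.
R4 ← R4 − 42/25·R3.
Rank is 3 with 4 unknowns, leaving q free.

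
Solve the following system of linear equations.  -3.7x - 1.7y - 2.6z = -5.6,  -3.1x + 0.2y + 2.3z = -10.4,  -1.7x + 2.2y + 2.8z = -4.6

x = 2, y = 2, z = -2

Row-reduce the augmented matrix:
R1 ← R1 / (-37/10).
R2 ← R2 + 31/10·R1.
R3 ← R3 + 17/10·R1.
R2 ← R2 / (601/370).
R1 ← R1 − 17/37·R2.
R3 ← R3 − 1103/370·R2.
R3 ← R3 / (-25389/6010).
R1 ← R1 + 339/601·R3.
R2 ← R2 − 1657/601·R3.
Reading off the reduced rows gives x = 2, y = 2, z = -2.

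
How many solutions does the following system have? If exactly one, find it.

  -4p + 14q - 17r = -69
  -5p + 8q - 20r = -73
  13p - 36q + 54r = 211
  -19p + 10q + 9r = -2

p = 1, q = -1, r = 3

Row-reduce the augmented matrix:
R1 ← R1 / (-4).
R2 ← R2 + 5·R1.
R3 ← R3 − 13·R1.
R4 ← R4 + 19·R1.
R2 ← R2 / (-19/2).
R1 ← R1 + 7/2·R2.
R3 ← R3 − 19/2·R2.
R4 ← R4 + 113/2·R2.
Swap R3 and R4.
R3 ← R3 / (1564/19).
R1 ← R1 − 72/19·R3.
R2 ← R2 + 5/38·R3.
R4 reduces to 0 = 0, so the extra equation is consistent.
Reading off the reduced rows gives p = 1, q = -1, r = 3.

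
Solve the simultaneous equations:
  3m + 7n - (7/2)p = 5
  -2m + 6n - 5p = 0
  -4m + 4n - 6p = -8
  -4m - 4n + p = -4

no solution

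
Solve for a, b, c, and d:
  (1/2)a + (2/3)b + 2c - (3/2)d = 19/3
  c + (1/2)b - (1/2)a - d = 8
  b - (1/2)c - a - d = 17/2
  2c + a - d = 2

Row-reduce the augmented matrix:
R1 ← R1 / (1/2).
R2 ← R2 + 1/2·R1.
R3 ← R3 + 1·R1.
R4 ← R4 − 1·R1.
R2 ← R2 / (7/6).
R1 ← R1 − 4/3·R2.
R3 ← R3 − 7/3·R2.
R4 ← R4 + 4/3·R2.
R3 ← R3 / (-5/2).
R1 ← R1 − 4/7·R3.
R2 ← R2 − 18/7·R3.
R4 ← R4 − 10/7·R3.
R4 ← R4 / (-2/7).
R1 ← R1 − 3/35·R4.
R2 ← R2 + 39/35·R4.
R3 ← R3 + 2/5·R4.
Reading off the reduced rows gives a = -5, b = -1, c = 1, d = -5.

a = -5, b = -1, c = 1, d = -5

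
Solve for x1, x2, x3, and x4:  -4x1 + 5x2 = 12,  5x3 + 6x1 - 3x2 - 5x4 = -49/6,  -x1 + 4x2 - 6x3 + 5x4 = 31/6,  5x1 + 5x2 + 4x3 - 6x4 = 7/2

x1 = -1/2, x2 = 2, x3 = 5/2, x4 = 7/3

Row-reduce the augmented matrix:
R1 ← R1 / (-4).
R2 ← R2 − 6·R1.
R3 ← R3 + 1·R1.
R4 ← R4 − 5·R1.
R2 ← R2 / (9/2).
R1 ← R1 + 5/4·R2.
R3 ← R3 − 11/4·R2.
R4 ← R4 − 45/4·R2.
R3 ← R3 / (-163/18).
R1 ← R1 − 25/18·R3.
R2 ← R2 − 10/9·R3.
R4 ← R4 + 17/2·R3.
R4 ← R4 / (-173/163).
R1 ← R1 + 25/163·R4.
R2 ← R2 + 20/163·R4.
R3 ← R3 + 145/163·R4.
Reading off the reduced rows gives x1 = -1/2, x2 = 2, x3 = 5/2, x4 = 7/3.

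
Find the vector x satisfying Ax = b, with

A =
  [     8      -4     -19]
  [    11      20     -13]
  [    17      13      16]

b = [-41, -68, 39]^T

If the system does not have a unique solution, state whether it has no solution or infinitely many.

x_1 = 1, x_2 = -2, x_3 = 3

Row-reduce the augmented matrix:
R1 ← R1 / (8).
R2 ← R2 − 11·R1.
R3 ← R3 − 17·R1.
R2 ← R2 / (51/2).
R1 ← R1 + 1/2·R2.
R3 ← R3 − 43/2·R2.
R3 ← R3 / (3081/68).
R1 ← R1 + 36/17·R3.
R2 ← R2 − 35/68·R3.
Reading off the reduced rows gives x_1 = 1, x_2 = -2, x_3 = 3.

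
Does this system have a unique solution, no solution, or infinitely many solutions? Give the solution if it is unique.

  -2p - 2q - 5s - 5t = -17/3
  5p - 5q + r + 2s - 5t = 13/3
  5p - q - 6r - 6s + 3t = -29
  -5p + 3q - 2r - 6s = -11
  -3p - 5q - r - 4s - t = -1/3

p = -2, q = -1, r = 0, s = 3, t = -2/3

Row-reduce the augmented matrix:
R1 ← R1 / (-2).
R2 ← R2 − 5·R1.
R3 ← R3 − 5·R1.
R4 ← R4 + 5·R1.
R5 ← R5 + 3·R1.
R2 ← R2 / (-10).
R1 ← R1 − 1·R2.
R3 ← R3 + 6·R2.
R4 ← R4 − 8·R2.
R5 ← R5 + 2·R2.
R3 ← R3 / (-33/5).
R1 ← R1 − 1/10·R3.
R2 ← R2 + 1/10·R3.
R4 ← R4 + 6/5·R3.
R5 ← R5 + 6/5·R3.
R4 ← R4 / (7/22).
R1 ← R1 − 167/132·R4.
R2 ← R2 − 163/132·R4.
R3 ← R3 − 61/33·R4.
R5 ← R5 − 86/11·R4.
R5 ← R5 / (358/7).
R1 ← R1 − 313/42·R5.
R2 ← R2 − 347/42·R5.
R3 ← R3 − 202/21·R5.
R4 ← R4 + 37/7·R5.
Reading off the reduced rows gives p = -2, q = -1, r = 0, s = 3, t = -2/3.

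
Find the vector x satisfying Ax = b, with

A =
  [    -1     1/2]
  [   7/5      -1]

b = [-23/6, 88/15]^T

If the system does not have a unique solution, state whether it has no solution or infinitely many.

x_1 = 3, x_2 = -5/3

Row-reduce the augmented matrix:
R1 ← R1 / (-1).
R2 ← R2 − 7/5·R1.
R2 ← R2 / (-3/10).
R1 ← R1 + 1/2·R2.
Reading off the reduced rows gives x_1 = 3, x_2 = -5/3.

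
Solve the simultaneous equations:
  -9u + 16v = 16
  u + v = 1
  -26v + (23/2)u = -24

no solution

Row-reduce:
R1 ← R1 / (-9).
R2 ← R2 − 1·R1.
R3 ← R3 − 23/2·R1.
R2 ← R2 / (25/9).
R1 ← R1 + 16/9·R2.
R3 ← R3 + 50/9·R2.
Row 3 reduces to 0 = 2, a contradiction. The system is inconsistent.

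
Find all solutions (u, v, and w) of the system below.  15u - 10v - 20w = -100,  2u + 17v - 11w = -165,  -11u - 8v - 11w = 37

Row-reduce the augmented matrix:
R1 ← R1 / (15).
R2 ← R2 − 2·R1.
R3 ← R3 + 11·R1.
R2 ← R2 / (55/3).
R1 ← R1 + 2/3·R2.
R3 ← R3 + 46/3·R2.
R3 ← R3 / (-359/11).
R1 ← R1 + 18/11·R3.
R2 ← R2 + 5/11·R3.
Reading off the reduced rows gives u = -4, v = -6, w = 5.

u = -4, v = -6, w = 5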